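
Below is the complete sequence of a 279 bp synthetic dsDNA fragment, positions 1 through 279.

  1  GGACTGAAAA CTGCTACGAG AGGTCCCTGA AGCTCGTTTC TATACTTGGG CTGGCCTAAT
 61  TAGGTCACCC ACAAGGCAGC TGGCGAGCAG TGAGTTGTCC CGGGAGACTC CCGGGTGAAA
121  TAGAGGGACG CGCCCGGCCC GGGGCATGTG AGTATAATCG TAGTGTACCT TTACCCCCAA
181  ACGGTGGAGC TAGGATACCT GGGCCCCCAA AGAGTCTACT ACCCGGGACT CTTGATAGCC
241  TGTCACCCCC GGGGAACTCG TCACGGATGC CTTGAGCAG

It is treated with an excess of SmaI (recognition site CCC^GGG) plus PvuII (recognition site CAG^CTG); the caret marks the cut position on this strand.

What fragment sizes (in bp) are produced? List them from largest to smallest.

SmaI sites (CCCGGG) start at positions 99, 110, 138, 222, 248.
SmaI cuts after base 3 of each site, so after positions 101, 112, 140, 224, 250.
The PvuII site (CAGCTG) starts at position 77.
PvuII cuts after base 3 of each site, so after position 79.
Combined cut positions: 79, 101, 112, 140, 224, 250.
Linear molecule, 6 cuts → 7 fragments:
  1–79 → 79 bp
  80–101 → 22 bp
  102–112 → 11 bp
  113–140 → 28 bp
  141–224 → 84 bp
  225–250 → 26 bp
  251–279 → 29 bp
Sorted largest to smallest: 84, 79, 29, 28, 26, 22, 11 bp.

84, 79, 29, 28, 26, 22, 11 bp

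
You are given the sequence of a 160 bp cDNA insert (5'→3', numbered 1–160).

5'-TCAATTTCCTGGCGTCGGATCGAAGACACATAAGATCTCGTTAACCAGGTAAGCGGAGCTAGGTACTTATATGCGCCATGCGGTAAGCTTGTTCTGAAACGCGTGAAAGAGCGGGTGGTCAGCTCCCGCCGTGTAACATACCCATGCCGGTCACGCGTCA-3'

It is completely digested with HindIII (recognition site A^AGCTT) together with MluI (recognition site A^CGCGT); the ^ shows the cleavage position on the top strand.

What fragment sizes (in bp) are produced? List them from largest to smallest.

The HindIII site (AAGCTT) starts at position 85.
HindIII cuts after the first base of each site, so after position 85.
MluI sites (ACGCGT) start at positions 99, 153.
MluI cuts after the first base of each site, so after positions 99, 153.
Combined cut positions: 85, 99, 153.
Linear molecule, 3 cuts → 4 fragments:
  1–85 → 85 bp
  86–99 → 14 bp
  100–153 → 54 bp
  154–160 → 7 bp
Sorted largest to smallest: 85, 54, 14, 7 bp.

85, 54, 14, 7 bp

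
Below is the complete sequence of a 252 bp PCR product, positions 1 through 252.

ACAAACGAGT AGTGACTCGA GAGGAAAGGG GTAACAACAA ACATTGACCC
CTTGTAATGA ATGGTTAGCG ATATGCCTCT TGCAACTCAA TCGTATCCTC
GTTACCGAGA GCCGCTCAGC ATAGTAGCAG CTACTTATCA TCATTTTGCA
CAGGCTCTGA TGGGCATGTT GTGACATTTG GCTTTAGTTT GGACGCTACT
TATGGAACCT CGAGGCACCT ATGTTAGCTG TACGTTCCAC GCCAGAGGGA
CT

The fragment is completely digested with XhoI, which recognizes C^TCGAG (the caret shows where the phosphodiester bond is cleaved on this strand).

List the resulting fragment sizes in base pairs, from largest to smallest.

193, 43, 16 bp

XhoI sites (CTCGAG) start at positions 16, 209.
XhoI cuts after the first base of each site, so after positions 16, 209.
Linear molecule, 2 cuts → 3 fragments:
  1–16 → 16 bp
  17–209 → 193 bp
  210–252 → 43 bp
Sorted largest to smallest: 193, 43, 16 bp.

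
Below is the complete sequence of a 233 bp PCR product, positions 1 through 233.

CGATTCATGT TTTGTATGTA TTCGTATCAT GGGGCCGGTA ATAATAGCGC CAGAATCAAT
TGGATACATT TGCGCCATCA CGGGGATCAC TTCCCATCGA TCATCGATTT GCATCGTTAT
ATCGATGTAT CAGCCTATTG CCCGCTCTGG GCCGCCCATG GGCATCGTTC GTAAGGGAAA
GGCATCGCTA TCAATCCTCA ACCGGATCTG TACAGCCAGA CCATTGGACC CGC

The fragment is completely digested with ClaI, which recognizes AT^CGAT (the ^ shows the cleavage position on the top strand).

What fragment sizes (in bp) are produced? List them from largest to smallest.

ClaI sites (ATCGAT) start at positions 96, 103, 121.
ClaI cuts after base 2 of each site, so after positions 97, 104, 122.
Linear molecule, 3 cuts → 4 fragments:
  1–97 → 97 bp
  98–104 → 7 bp
  105–122 → 18 bp
  123–233 → 111 bp
Sorted largest to smallest: 111, 97, 18, 7 bp.

111, 97, 18, 7 bp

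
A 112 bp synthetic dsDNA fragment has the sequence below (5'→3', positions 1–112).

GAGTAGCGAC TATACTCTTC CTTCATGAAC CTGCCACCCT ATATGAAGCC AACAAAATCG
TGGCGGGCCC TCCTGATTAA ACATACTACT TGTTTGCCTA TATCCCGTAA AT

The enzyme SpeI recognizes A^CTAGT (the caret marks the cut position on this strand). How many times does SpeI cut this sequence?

0

No occurrence of ACTAGT is present in the sequence.
SpeI does not cut: 0 sites.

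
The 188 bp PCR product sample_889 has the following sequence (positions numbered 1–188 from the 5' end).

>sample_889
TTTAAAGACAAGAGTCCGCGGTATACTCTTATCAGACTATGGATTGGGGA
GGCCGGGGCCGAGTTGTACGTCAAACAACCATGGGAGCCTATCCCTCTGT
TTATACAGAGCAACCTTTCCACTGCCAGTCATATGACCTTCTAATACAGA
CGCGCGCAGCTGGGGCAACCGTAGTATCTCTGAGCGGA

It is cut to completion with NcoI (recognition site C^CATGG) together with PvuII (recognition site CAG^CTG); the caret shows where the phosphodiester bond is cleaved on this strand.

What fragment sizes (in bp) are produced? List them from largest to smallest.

80, 79, 29 bp

The NcoI site (CCATGG) starts at position 79.
NcoI cuts after the first base of each site, so after position 79.
The PvuII site (CAGCTG) starts at position 157.
PvuII cuts after base 3 of each site, so after position 159.
Combined cut positions: 79, 159.
Linear molecule, 2 cuts → 3 fragments:
  1–79 → 79 bp
  80–159 → 80 bp
  160–188 → 29 bp
Sorted largest to smallest: 80, 79, 29 bp.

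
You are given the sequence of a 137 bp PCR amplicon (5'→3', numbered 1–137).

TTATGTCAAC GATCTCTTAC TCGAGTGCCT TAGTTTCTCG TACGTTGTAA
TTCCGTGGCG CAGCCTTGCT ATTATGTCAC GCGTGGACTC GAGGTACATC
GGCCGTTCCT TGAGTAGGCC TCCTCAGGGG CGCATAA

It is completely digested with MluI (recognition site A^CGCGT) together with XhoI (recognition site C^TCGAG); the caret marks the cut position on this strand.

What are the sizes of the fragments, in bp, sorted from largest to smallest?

The MluI site (ACGCGT) starts at position 79.
MluI cuts after the first base of each site, so after position 79.
XhoI sites (CTCGAG) start at positions 20, 88.
XhoI cuts after the first base of each site, so after positions 20, 88.
Combined cut positions: 20, 79, 88.
Linear molecule, 3 cuts → 4 fragments:
  1–20 → 20 bp
  21–79 → 59 bp
  80–88 → 9 bp
  89–137 → 49 bp
Sorted largest to smallest: 59, 49, 20, 9 bp.

59, 49, 20, 9 bp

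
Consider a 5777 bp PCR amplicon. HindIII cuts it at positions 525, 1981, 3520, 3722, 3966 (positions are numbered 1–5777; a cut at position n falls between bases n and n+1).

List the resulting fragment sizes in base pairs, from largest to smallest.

Linear molecule, 5 cuts → 6 fragments:
  525 − 0 = 525 bp
  1981 − 525 = 1456 bp
  3520 − 1981 = 1539 bp
  3722 − 3520 = 202 bp
  3966 − 3722 = 244 bp
  5777 − 3966 = 1811 bp
Sorted largest to smallest: 1811, 1539, 1456, 525, 244, 202 bp.

1811, 1539, 1456, 525, 244, 202 bp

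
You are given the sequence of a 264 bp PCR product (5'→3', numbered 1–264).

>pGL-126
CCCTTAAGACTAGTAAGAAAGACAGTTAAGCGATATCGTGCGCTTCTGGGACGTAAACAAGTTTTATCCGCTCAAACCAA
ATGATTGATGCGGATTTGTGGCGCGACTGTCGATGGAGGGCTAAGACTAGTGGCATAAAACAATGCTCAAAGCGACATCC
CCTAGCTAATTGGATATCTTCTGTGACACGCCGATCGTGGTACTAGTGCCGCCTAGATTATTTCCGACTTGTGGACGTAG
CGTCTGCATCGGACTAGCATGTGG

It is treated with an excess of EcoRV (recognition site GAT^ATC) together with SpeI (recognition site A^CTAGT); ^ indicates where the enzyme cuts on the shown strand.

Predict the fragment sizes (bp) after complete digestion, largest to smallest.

92, 62, 49, 27, 25, 9 bp

EcoRV sites (GATATC) start at positions 32, 173.
EcoRV cuts after base 3 of each site, so after positions 34, 175.
SpeI sites (ACTAGT) start at positions 9, 126, 202.
SpeI cuts after the first base of each site, so after positions 9, 126, 202.
Combined cut positions: 9, 34, 126, 175, 202.
Linear molecule, 5 cuts → 6 fragments:
  1–9 → 9 bp
  10–34 → 25 bp
  35–126 → 92 bp
  127–175 → 49 bp
  176–202 → 27 bp
  203–264 → 62 bp
Sorted largest to smallest: 92, 62, 49, 27, 25, 9 bp.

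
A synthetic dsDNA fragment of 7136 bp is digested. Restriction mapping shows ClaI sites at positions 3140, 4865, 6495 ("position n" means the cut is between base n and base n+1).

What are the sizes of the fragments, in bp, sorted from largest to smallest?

3140, 1725, 1630, 641 bp

Linear molecule, 3 cuts → 4 fragments:
  3140 − 0 = 3140 bp
  4865 − 3140 = 1725 bp
  6495 − 4865 = 1630 bp
  7136 − 6495 = 641 bp
Sorted largest to smallest: 3140, 1725, 1630, 641 bp.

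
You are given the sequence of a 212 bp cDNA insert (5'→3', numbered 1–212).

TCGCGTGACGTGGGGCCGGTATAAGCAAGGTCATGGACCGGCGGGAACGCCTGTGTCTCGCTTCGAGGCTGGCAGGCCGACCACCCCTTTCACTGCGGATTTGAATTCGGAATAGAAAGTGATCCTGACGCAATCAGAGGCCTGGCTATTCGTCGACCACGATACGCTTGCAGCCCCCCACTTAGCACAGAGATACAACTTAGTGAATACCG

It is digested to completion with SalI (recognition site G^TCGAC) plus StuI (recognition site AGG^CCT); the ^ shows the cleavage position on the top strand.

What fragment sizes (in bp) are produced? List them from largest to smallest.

140, 60, 12 bp

The SalI site (GTCGAC) starts at position 152.
SalI cuts after the first base of each site, so after position 152.
The StuI site (AGGCCT) starts at position 138.
StuI cuts after base 3 of each site, so after position 140.
Combined cut positions: 140, 152.
Linear molecule, 2 cuts → 3 fragments:
  1–140 → 140 bp
  141–152 → 12 bp
  153–212 → 60 bp
Sorted largest to smallest: 140, 60, 12 bp.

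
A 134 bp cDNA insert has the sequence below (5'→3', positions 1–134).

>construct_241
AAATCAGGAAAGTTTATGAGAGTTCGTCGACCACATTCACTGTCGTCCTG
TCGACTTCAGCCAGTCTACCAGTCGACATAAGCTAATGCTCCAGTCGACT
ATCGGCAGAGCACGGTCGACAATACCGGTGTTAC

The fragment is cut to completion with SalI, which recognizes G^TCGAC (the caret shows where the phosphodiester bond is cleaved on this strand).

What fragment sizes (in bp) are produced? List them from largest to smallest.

26, 24, 22, 22, 21, 19 bp

SalI sites (GTCGAC) start at positions 26, 50, 72, 94, 115.
SalI cuts after the first base of each site, so after positions 26, 50, 72, 94, 115.
Linear molecule, 5 cuts → 6 fragments:
  1–26 → 26 bp
  27–50 → 24 bp
  51–72 → 22 bp
  73–94 → 22 bp
  95–115 → 21 bp
  116–134 → 19 bp
Sorted largest to smallest: 26, 24, 22, 22, 21, 19 bp.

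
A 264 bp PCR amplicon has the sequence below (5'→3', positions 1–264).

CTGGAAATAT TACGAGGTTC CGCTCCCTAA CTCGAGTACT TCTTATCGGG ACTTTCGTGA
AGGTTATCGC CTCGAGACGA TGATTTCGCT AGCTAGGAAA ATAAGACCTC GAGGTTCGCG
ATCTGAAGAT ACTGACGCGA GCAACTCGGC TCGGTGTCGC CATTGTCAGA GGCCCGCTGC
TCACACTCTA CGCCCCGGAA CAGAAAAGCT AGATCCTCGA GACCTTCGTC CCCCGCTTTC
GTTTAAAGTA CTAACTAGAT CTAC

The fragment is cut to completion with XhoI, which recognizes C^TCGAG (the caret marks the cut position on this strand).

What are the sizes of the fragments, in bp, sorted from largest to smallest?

XhoI sites (CTCGAG) start at positions 31, 71, 108, 216.
XhoI cuts after the first base of each site, so after positions 31, 71, 108, 216.
Linear molecule, 4 cuts → 5 fragments:
  1–31 → 31 bp
  32–71 → 40 bp
  72–108 → 37 bp
  109–216 → 108 bp
  217–264 → 48 bp
Sorted largest to smallest: 108, 48, 40, 37, 31 bp.

108, 48, 40, 37, 31 bp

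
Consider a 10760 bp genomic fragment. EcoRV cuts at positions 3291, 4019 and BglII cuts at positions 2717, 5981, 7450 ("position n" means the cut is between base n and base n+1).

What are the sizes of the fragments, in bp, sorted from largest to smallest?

Combined cut positions (sorted): 2717, 3291, 4019, 5981, 7450.
Linear molecule, 5 cuts → 6 fragments:
  2717 − 0 = 2717 bp
  3291 − 2717 = 574 bp
  4019 − 3291 = 728 bp
  5981 − 4019 = 1962 bp
  7450 − 5981 = 1469 bp
  10760 − 7450 = 3310 bp
Sorted largest to smallest: 3310, 2717, 1962, 1469, 728, 574 bp.

3310, 2717, 1962, 1469, 728, 574 bp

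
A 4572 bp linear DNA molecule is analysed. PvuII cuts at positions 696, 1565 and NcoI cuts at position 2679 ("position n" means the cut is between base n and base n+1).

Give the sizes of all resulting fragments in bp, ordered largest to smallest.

Combined cut positions (sorted): 696, 1565, 2679.
Linear molecule, 3 cuts → 4 fragments:
  696 − 0 = 696 bp
  1565 − 696 = 869 bp
  2679 − 1565 = 1114 bp
  4572 − 2679 = 1893 bp
Sorted largest to smallest: 1893, 1114, 869, 696 bp.

1893, 1114, 869, 696 bp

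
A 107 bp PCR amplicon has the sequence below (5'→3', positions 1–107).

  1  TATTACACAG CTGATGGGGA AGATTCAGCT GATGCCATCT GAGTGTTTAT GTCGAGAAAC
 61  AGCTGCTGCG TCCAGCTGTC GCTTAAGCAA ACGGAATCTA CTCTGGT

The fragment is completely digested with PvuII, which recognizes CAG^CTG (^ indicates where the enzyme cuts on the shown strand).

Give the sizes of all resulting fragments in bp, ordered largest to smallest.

34, 32, 18, 13, 10 bp

PvuII sites (CAGCTG) start at positions 8, 26, 60, 73.
PvuII cuts after base 3 of each site, so after positions 10, 28, 62, 75.
Linear molecule, 4 cuts → 5 fragments:
  1–10 → 10 bp
  11–28 → 18 bp
  29–62 → 34 bp
  63–75 → 13 bp
  76–107 → 32 bp
Sorted largest to smallest: 34, 32, 18, 13, 10 bp.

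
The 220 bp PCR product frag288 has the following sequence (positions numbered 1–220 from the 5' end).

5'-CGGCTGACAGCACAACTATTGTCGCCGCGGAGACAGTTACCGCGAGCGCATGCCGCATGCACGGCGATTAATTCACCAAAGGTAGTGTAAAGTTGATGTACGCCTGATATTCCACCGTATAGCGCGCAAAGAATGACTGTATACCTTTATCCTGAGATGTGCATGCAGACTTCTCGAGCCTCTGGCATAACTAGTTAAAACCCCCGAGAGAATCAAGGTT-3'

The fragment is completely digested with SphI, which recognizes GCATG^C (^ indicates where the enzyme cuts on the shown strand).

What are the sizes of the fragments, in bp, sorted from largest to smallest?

106, 55, 52, 7 bp

SphI sites (GCATGC) start at positions 48, 55, 161.
SphI cuts after base 5 of each site (before the last base), so after positions 52, 59, 165.
Linear molecule, 3 cuts → 4 fragments:
  1–52 → 52 bp
  53–59 → 7 bp
  60–165 → 106 bp
  166–220 → 55 bp
Sorted largest to smallest: 106, 55, 52, 7 bp.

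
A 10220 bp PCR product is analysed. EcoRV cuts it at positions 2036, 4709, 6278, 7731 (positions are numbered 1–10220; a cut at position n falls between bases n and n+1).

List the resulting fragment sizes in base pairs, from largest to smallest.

Linear molecule, 4 cuts → 5 fragments:
  2036 − 0 = 2036 bp
  4709 − 2036 = 2673 bp
  6278 − 4709 = 1569 bp
  7731 − 6278 = 1453 bp
  10220 − 7731 = 2489 bp
Sorted largest to smallest: 2673, 2489, 2036, 1569, 1453 bp.

2673, 2489, 2036, 1569, 1453 bp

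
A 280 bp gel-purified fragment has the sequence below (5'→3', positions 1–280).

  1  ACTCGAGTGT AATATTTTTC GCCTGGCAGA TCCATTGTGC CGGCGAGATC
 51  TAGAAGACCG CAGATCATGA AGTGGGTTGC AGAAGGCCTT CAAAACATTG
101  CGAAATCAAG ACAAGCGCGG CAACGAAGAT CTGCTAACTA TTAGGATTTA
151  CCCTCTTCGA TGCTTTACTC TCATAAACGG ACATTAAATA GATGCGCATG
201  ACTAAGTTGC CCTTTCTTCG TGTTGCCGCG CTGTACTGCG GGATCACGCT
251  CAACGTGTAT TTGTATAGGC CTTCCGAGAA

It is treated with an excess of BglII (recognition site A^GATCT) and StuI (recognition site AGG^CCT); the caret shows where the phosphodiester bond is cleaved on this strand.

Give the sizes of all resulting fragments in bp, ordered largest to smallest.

142, 46, 41, 40, 11 bp

BglII sites (AGATCT) start at positions 46, 127.
BglII cuts after the first base of each site, so after positions 46, 127.
StuI sites (AGGCCT) start at positions 84, 267.
StuI cuts after base 3 of each site, so after positions 86, 269.
Combined cut positions: 46, 86, 127, 269.
Linear molecule, 4 cuts → 5 fragments:
  1–46 → 46 bp
  47–86 → 40 bp
  87–127 → 41 bp
  128–269 → 142 bp
  270–280 → 11 bp
Sorted largest to smallest: 142, 46, 41, 40, 11 bp.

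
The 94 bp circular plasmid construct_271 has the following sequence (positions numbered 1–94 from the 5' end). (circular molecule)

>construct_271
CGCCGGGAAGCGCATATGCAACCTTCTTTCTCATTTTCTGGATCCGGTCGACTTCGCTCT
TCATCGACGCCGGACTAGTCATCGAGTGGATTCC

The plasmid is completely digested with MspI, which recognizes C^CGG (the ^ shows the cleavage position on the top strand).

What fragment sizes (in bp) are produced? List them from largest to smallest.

MspI sites (CCGG) start at positions 3, 44, 70.
MspI cuts after the first base of each site, so after positions 3, 44, 70.
Circular molecule, 3 cuts → 3 fragments:
  4–44 → 41 bp
  45–70 → 26 bp
  71–94 then 1–3 → 24 + 3 = 27 bp
Sorted largest to smallest: 41, 27, 26 bp.

41, 27, 26 bp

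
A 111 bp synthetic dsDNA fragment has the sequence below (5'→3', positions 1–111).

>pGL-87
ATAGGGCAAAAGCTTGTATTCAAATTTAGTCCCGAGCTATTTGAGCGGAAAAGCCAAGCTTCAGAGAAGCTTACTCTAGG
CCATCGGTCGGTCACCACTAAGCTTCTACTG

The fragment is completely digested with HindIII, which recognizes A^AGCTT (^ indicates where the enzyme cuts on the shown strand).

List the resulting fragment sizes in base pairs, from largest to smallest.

46, 33, 11, 11, 10 bp

HindIII sites (AAGCTT) start at positions 10, 56, 67, 100.
HindIII cuts after the first base of each site, so after positions 10, 56, 67, 100.
Linear molecule, 4 cuts → 5 fragments:
  1–10 → 10 bp
  11–56 → 46 bp
  57–67 → 11 bp
  68–100 → 33 bp
  101–111 → 11 bp
Sorted largest to smallest: 46, 33, 11, 11, 10 bp.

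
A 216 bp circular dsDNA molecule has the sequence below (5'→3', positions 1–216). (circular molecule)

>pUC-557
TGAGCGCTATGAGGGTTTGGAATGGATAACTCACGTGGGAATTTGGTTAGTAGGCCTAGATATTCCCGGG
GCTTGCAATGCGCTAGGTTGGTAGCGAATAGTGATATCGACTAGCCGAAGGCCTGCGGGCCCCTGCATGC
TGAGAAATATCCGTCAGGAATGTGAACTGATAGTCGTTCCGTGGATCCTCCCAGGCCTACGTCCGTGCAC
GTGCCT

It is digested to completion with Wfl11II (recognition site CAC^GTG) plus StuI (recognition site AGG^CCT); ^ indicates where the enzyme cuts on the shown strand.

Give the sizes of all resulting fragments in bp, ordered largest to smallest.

74, 67, 40, 20, 15 bp

Wfl11II sites (CACGTG) start at positions 32, 208.
Wfl11II cuts after base 3 of each site, so after positions 34, 210.
StuI sites (AGGCCT) start at positions 52, 119, 193.
StuI cuts after base 3 of each site, so after positions 54, 121, 195.
Combined cut positions: 34, 54, 121, 195, 210.
Circular molecule, 5 cuts → 5 fragments:
  35–54 → 20 bp
  55–121 → 67 bp
  122–195 → 74 bp
  196–210 → 15 bp
  211–216 then 1–34 → 6 + 34 = 40 bp
Sorted largest to smallest: 74, 67, 40, 20, 15 bp.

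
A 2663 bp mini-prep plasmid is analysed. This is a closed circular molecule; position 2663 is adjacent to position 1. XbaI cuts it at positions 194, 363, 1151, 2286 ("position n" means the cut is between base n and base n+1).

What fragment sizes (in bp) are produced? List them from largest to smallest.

1135, 788, 571, 169 bp

Circular molecule, 4 cuts → 4 fragments:
  363 − 194 = 169 bp
  1151 − 363 = 788 bp
  2286 − 1151 = 1135 bp
  wrap: 2663 − 2286 + 194 = 571 bp
Sorted largest to smallest: 1135, 788, 571, 169 bp.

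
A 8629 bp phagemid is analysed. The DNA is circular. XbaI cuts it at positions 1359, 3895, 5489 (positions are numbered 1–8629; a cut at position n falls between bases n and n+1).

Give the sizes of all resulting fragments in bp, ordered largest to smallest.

4499, 2536, 1594 bp

Circular molecule, 3 cuts → 3 fragments:
  3895 − 1359 = 2536 bp
  5489 − 3895 = 1594 bp
  wrap: 8629 − 5489 + 1359 = 4499 bp
Sorted largest to smallest: 4499, 2536, 1594 bp.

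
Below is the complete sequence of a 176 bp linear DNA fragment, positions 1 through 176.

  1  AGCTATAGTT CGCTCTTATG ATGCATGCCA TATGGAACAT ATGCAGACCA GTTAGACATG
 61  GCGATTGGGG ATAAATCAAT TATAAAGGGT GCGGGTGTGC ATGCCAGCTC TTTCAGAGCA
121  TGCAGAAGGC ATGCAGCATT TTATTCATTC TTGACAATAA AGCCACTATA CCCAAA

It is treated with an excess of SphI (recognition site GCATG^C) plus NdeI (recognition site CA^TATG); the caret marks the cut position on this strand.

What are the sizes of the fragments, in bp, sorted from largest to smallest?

64, 43, 27, 19, 11, 9, 3 bp

SphI sites (GCATGC) start at positions 23, 99, 118, 129.
SphI cuts after base 5 of each site (before the last base), so after positions 27, 103, 122, 133.
NdeI sites (CATATG) start at positions 29, 38.
NdeI cuts after base 2 of each site, so after positions 30, 39.
Combined cut positions: 27, 30, 39, 103, 122, 133.
Linear molecule, 6 cuts → 7 fragments:
  1–27 → 27 bp
  28–30 → 3 bp
  31–39 → 9 bp
  40–103 → 64 bp
  104–122 → 19 bp
  123–133 → 11 bp
  134–176 → 43 bp
Sorted largest to smallest: 64, 43, 27, 19, 11, 9, 3 bp.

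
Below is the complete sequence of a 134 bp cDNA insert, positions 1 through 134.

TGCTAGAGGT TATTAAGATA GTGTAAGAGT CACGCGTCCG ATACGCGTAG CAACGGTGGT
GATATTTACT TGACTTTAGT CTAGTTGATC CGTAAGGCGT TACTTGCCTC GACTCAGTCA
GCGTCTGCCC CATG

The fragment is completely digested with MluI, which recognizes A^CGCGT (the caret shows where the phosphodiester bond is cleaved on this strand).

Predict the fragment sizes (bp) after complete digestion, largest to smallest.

MluI sites (ACGCGT) start at positions 32, 43.
MluI cuts after the first base of each site, so after positions 32, 43.
Linear molecule, 2 cuts → 3 fragments:
  1–32 → 32 bp
  33–43 → 11 bp
  44–134 → 91 bp
Sorted largest to smallest: 91, 32, 11 bp.

91, 32, 11 bp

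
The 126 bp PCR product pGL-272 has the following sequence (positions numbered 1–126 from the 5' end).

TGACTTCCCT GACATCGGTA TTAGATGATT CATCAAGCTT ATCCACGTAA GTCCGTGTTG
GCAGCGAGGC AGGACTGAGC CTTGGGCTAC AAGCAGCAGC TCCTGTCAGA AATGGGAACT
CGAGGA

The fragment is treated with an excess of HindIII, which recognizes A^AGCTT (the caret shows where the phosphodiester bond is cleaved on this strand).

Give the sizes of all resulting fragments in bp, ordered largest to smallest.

The HindIII site (AAGCTT) starts at position 35.
HindIII cuts after the first base of each site, so after position 35.
Linear molecule, 1 cut → 2 fragments:
  1–35 → 35 bp
  36–126 → 91 bp
Sorted largest to smallest: 91, 35 bp.

91, 35 bp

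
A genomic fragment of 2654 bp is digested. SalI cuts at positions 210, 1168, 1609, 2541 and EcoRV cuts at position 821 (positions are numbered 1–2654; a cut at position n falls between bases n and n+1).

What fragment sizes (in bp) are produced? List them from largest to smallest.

Combined cut positions (sorted): 210, 821, 1168, 1609, 2541.
Linear molecule, 5 cuts → 6 fragments:
  210 − 0 = 210 bp
  821 − 210 = 611 bp
  1168 − 821 = 347 bp
  1609 − 1168 = 441 bp
  2541 − 1609 = 932 bp
  2654 − 2541 = 113 bp
Sorted largest to smallest: 932, 611, 441, 347, 210, 113 bp.

932, 611, 441, 347, 210, 113 bp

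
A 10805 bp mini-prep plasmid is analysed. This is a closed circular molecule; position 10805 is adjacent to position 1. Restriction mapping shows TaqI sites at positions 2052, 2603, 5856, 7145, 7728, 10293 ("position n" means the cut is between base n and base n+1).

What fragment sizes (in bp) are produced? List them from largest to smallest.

3253, 2565, 2564, 1289, 583, 551 bp

Circular molecule, 6 cuts → 6 fragments:
  2603 − 2052 = 551 bp
  5856 − 2603 = 3253 bp
  7145 − 5856 = 1289 bp
  7728 − 7145 = 583 bp
  10293 − 7728 = 2565 bp
  wrap: 10805 − 10293 + 2052 = 2564 bp
Sorted largest to smallest: 3253, 2565, 2564, 1289, 583, 551 bp.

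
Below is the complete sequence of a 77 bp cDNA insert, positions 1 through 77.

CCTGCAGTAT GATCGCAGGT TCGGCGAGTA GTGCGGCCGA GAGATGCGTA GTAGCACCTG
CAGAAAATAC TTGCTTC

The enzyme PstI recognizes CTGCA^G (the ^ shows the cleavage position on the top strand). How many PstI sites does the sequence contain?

2

CTGCAG occurs starting at positions 2, 58.
PstI cuts at 2 sites.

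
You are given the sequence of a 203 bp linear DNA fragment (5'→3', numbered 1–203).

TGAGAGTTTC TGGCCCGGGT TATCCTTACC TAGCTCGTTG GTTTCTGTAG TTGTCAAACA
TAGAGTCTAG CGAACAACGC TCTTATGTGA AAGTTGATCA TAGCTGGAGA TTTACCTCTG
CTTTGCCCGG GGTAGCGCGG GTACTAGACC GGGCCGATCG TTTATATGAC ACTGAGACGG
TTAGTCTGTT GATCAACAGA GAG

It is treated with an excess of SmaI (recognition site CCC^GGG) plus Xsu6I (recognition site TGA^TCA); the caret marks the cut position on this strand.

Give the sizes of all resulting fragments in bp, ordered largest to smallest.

81, 64, 31, 16, 11 bp

SmaI sites (CCCGGG) start at positions 14, 126.
SmaI cuts after base 3 of each site, so after positions 16, 128.
Xsu6I sites (TGATCA) start at positions 95, 190.
Xsu6I cuts after base 3 of each site, so after positions 97, 192.
Combined cut positions: 16, 97, 128, 192.
Linear molecule, 4 cuts → 5 fragments:
  1–16 → 16 bp
  17–97 → 81 bp
  98–128 → 31 bp
  129–192 → 64 bp
  193–203 → 11 bp
Sorted largest to smallest: 81, 64, 31, 16, 11 bp.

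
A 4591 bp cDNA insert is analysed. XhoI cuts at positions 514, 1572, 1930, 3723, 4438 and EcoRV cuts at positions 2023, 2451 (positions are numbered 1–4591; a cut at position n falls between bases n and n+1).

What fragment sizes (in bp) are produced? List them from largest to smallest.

Combined cut positions (sorted): 514, 1572, 1930, 2023, 2451, 3723, 4438.
Linear molecule, 7 cuts → 8 fragments:
  514 − 0 = 514 bp
  1572 − 514 = 1058 bp
  1930 − 1572 = 358 bp
  2023 − 1930 = 93 bp
  2451 − 2023 = 428 bp
  3723 − 2451 = 1272 bp
  4438 − 3723 = 715 bp
  4591 − 4438 = 153 bp
Sorted largest to smallest: 1272, 1058, 715, 514, 428, 358, 153, 93 bp.

1272, 1058, 715, 514, 428, 358, 153, 93 bp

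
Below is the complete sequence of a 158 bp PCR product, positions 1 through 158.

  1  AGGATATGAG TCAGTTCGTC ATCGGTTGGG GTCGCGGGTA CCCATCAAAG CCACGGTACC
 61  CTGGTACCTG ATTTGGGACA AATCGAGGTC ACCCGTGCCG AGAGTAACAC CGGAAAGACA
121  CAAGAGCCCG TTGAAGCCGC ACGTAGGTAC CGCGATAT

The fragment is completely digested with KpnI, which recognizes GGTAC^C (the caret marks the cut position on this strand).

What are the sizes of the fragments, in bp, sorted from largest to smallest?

KpnI sites (GGTACC) start at positions 37, 55, 63, 146.
KpnI cuts after base 5 of each site (before the last base), so after positions 41, 59, 67, 150.
Linear molecule, 4 cuts → 5 fragments:
  1–41 → 41 bp
  42–59 → 18 bp
  60–67 → 8 bp
  68–150 → 83 bp
  151–158 → 8 bp
Sorted largest to smallest: 83, 41, 18, 8, 8 bp.

83, 41, 18, 8, 8 bp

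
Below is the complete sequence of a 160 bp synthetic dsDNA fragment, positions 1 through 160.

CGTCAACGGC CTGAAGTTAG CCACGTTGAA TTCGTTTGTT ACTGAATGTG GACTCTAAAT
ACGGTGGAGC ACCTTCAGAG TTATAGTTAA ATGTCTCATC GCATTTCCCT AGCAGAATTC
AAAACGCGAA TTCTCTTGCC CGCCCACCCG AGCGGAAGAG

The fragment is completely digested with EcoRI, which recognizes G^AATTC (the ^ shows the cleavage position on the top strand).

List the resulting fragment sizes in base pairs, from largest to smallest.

EcoRI sites (GAATTC) start at positions 28, 115, 128.
EcoRI cuts after the first base of each site, so after positions 28, 115, 128.
Linear molecule, 3 cuts → 4 fragments:
  1–28 → 28 bp
  29–115 → 87 bp
  116–128 → 13 bp
  129–160 → 32 bp
Sorted largest to smallest: 87, 32, 28, 13 bp.

87, 32, 28, 13 bp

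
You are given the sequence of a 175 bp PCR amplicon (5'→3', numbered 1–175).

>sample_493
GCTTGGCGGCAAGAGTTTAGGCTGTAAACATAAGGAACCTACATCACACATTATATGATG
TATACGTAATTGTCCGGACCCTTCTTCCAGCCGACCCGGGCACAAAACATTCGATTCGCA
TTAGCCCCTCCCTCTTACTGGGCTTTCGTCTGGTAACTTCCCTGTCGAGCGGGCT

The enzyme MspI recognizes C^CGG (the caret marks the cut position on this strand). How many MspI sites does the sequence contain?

CCGG occurs starting at positions 74, 96.
MspI cuts at 2 sites.

2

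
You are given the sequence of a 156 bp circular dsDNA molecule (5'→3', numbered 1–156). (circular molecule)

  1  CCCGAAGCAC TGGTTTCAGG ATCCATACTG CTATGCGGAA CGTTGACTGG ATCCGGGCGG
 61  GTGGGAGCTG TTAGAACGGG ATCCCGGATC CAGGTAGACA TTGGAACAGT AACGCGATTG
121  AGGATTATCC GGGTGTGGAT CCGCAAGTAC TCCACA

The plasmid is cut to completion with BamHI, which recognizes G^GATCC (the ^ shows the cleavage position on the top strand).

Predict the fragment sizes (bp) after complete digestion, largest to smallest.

51, 38, 30, 30, 7 bp

BamHI sites (GGATCC) start at positions 19, 49, 79, 86, 137.
BamHI cuts after the first base of each site, so after positions 19, 49, 79, 86, 137.
Circular molecule, 5 cuts → 5 fragments:
  20–49 → 30 bp
  50–79 → 30 bp
  80–86 → 7 bp
  87–137 → 51 bp
  138–156 then 1–19 → 19 + 19 = 38 bp
Sorted largest to smallest: 51, 38, 30, 30, 7 bp.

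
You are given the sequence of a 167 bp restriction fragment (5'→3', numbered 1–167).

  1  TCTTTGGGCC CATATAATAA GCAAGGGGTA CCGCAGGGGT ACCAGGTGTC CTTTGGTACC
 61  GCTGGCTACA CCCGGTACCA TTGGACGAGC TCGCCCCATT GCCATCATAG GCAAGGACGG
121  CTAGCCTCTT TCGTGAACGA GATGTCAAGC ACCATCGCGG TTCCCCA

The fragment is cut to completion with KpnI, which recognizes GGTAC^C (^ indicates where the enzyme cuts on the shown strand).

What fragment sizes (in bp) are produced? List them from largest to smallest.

89, 31, 19, 17, 11 bp

KpnI sites (GGTACC) start at positions 27, 38, 55, 74.
KpnI cuts after base 5 of each site (before the last base), so after positions 31, 42, 59, 78.
Linear molecule, 4 cuts → 5 fragments:
  1–31 → 31 bp
  32–42 → 11 bp
  43–59 → 17 bp
  60–78 → 19 bp
  79–167 → 89 bp
Sorted largest to smallest: 89, 31, 19, 17, 11 bp.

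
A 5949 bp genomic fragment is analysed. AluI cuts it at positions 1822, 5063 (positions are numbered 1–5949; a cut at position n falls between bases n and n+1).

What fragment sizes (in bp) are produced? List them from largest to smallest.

Linear molecule, 2 cuts → 3 fragments:
  1822 − 0 = 1822 bp
  5063 − 1822 = 3241 bp
  5949 − 5063 = 886 bp
Sorted largest to smallest: 3241, 1822, 886 bp.

3241, 1822, 886 bp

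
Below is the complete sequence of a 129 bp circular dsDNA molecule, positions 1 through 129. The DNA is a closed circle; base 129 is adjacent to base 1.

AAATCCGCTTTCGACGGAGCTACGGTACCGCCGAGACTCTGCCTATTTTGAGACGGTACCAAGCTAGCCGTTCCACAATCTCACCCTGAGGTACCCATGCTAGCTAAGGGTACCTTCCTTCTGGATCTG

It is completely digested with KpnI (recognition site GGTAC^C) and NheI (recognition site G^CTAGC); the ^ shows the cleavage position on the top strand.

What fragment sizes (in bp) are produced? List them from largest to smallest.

KpnI sites (GGTACC) start at positions 24, 55, 90, 109.
KpnI cuts after base 5 of each site (before the last base), so after positions 28, 59, 94, 113.
NheI sites (GCTAGC) start at positions 63, 99.
NheI cuts after the first base of each site, so after positions 63, 99.
Combined cut positions: 28, 59, 63, 94, 99, 113.
Circular molecule, 6 cuts → 6 fragments:
  29–59 → 31 bp
  60–63 → 4 bp
  64–94 → 31 bp
  95–99 → 5 bp
  100–113 → 14 bp
  114–129 then 1–28 → 16 + 28 = 44 bp
Sorted largest to smallest: 44, 31, 31, 14, 5, 4 bp.

44, 31, 31, 14, 5, 4 bp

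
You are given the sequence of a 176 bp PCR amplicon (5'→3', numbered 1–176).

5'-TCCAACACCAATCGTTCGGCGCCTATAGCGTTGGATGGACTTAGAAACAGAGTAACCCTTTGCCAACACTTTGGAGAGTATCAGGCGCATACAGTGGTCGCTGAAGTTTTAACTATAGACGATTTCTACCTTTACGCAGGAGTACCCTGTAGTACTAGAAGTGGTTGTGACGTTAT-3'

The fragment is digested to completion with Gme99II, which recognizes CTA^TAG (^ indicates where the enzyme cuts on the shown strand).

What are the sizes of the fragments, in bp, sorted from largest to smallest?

90, 61, 25 bp

Gme99II sites (CTATAG) start at positions 23, 113.
Gme99II cuts after base 3 of each site, so after positions 25, 115.
Linear molecule, 2 cuts → 3 fragments:
  1–25 → 25 bp
  26–115 → 90 bp
  116–176 → 61 bp
Sorted largest to smallest: 90, 61, 25 bp.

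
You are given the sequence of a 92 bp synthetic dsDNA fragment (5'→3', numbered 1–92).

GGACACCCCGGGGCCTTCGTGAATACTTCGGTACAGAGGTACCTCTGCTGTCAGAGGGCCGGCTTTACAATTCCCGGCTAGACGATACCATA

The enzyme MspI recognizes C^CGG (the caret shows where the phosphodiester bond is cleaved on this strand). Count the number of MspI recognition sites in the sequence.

CCGG occurs starting at positions 8, 59, 74.
MspI cuts at 3 sites.

3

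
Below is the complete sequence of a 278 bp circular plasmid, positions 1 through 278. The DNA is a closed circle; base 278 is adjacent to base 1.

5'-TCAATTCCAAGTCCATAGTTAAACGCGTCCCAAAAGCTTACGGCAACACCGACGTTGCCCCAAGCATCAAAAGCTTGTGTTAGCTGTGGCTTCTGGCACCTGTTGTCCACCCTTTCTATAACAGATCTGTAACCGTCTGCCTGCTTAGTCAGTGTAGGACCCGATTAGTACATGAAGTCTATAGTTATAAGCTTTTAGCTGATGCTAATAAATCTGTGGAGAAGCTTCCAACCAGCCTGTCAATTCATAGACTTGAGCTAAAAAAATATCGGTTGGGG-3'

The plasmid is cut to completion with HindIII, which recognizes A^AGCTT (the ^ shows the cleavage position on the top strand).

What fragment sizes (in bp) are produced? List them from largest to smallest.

118, 90, 37, 33 bp

HindIII sites (AAGCTT) start at positions 34, 71, 189, 222.
HindIII cuts after the first base of each site, so after positions 34, 71, 189, 222.
Circular molecule, 4 cuts → 4 fragments:
  35–71 → 37 bp
  72–189 → 118 bp
  190–222 → 33 bp
  223–278 then 1–34 → 56 + 34 = 90 bp
Sorted largest to smallest: 118, 90, 37, 33 bp.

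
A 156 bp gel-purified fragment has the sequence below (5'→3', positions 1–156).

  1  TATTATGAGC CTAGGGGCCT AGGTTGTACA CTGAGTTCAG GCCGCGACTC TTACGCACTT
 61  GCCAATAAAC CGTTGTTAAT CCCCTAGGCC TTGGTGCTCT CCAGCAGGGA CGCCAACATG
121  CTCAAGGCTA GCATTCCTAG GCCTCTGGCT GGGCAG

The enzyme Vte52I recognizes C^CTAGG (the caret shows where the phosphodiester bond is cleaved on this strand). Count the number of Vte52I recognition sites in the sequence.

4

CCTAGG occurs starting at positions 10, 18, 83, 136.
Vte52I cuts at 4 sites.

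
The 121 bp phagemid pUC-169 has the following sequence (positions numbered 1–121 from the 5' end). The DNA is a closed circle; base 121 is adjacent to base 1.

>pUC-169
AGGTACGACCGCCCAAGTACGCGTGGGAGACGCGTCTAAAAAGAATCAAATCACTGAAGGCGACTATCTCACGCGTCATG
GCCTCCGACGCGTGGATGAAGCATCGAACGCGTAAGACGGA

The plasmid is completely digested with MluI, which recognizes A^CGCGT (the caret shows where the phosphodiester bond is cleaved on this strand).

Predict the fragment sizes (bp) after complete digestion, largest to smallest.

MluI sites (ACGCGT) start at positions 19, 30, 71, 88, 108.
MluI cuts after the first base of each site, so after positions 19, 30, 71, 88, 108.
Circular molecule, 5 cuts → 5 fragments:
  20–30 → 11 bp
  31–71 → 41 bp
  72–88 → 17 bp
  89–108 → 20 bp
  109–121 then 1–19 → 13 + 19 = 32 bp
Sorted largest to smallest: 41, 32, 20, 17, 11 bp.

41, 32, 20, 17, 11 bp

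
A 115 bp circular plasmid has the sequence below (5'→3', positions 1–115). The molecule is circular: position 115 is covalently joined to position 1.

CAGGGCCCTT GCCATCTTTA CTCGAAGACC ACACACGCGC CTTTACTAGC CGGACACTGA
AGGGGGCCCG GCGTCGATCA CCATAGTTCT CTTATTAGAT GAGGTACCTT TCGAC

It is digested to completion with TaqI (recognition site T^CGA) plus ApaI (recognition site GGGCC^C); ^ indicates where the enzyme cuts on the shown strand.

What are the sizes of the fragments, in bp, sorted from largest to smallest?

TaqI sites (TCGA) start at positions 22, 74, 111.
TaqI cuts after the first base of each site, so after positions 22, 74, 111.
ApaI sites (GGGCCC) start at positions 3, 64.
ApaI cuts after base 5 of each site (before the last base), so after positions 7, 68.
Combined cut positions: 7, 22, 68, 74, 111.
Circular molecule, 5 cuts → 5 fragments:
  8–22 → 15 bp
  23–68 → 46 bp
  69–74 → 6 bp
  75–111 → 37 bp
  112–115 then 1–7 → 4 + 7 = 11 bp
Sorted largest to smallest: 46, 37, 15, 11, 6 bp.

46, 37, 15, 11, 6 bp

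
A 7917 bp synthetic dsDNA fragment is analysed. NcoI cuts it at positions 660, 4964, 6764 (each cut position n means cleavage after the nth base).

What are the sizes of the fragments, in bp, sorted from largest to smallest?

Linear molecule, 3 cuts → 4 fragments:
  660 − 0 = 660 bp
  4964 − 660 = 4304 bp
  6764 − 4964 = 1800 bp
  7917 − 6764 = 1153 bp
Sorted largest to smallest: 4304, 1800, 1153, 660 bp.

4304, 1800, 1153, 660 bp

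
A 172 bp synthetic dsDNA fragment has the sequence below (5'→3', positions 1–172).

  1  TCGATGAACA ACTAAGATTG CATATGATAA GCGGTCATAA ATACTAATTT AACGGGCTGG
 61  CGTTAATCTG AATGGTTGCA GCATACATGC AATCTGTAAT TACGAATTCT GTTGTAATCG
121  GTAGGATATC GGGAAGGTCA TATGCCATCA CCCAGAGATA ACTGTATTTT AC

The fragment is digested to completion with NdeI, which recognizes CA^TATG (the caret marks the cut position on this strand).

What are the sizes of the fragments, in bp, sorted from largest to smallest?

NdeI sites (CATATG) start at positions 21, 139.
NdeI cuts after base 2 of each site, so after positions 22, 140.
Linear molecule, 2 cuts → 3 fragments:
  1–22 → 22 bp
  23–140 → 118 bp
  141–172 → 32 bp
Sorted largest to smallest: 118, 32, 22 bp.

118, 32, 22 bp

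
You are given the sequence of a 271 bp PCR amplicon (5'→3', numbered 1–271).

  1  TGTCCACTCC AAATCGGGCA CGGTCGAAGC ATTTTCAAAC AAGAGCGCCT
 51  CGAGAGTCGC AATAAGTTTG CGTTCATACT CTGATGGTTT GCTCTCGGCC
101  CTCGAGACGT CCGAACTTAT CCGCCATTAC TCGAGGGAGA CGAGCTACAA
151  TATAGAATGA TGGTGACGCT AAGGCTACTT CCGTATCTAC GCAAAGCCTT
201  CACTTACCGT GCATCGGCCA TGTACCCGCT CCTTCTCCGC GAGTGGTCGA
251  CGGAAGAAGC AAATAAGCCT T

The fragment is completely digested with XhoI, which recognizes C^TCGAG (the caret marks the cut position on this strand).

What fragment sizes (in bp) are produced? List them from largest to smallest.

XhoI sites (CTCGAG) start at positions 49, 101, 130.
XhoI cuts after the first base of each site, so after positions 49, 101, 130.
Linear molecule, 3 cuts → 4 fragments:
  1–49 → 49 bp
  50–101 → 52 bp
  102–130 → 29 bp
  131–271 → 141 bp
Sorted largest to smallest: 141, 52, 49, 29 bp.

141, 52, 49, 29 bp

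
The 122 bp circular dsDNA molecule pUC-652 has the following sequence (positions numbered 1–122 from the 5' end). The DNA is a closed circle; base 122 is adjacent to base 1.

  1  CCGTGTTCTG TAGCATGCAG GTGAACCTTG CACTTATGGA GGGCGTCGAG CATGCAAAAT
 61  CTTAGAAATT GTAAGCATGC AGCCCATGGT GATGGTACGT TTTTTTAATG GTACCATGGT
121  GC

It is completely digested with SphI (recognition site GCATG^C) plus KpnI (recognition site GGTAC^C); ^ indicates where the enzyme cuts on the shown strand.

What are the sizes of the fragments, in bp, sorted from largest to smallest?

SphI sites (GCATGC) start at positions 13, 50, 75.
SphI cuts after base 5 of each site (before the last base), so after positions 17, 54, 79.
The KpnI site (GGTACC) starts at position 110.
KpnI cuts after base 5 of each site (before the last base), so after position 114.
Combined cut positions: 17, 54, 79, 114.
Circular molecule, 4 cuts → 4 fragments:
  18–54 → 37 bp
  55–79 → 25 bp
  80–114 → 35 bp
  115–122 then 1–17 → 8 + 17 = 25 bp
Sorted largest to smallest: 37, 35, 25, 25 bp.

37, 35, 25, 25 bp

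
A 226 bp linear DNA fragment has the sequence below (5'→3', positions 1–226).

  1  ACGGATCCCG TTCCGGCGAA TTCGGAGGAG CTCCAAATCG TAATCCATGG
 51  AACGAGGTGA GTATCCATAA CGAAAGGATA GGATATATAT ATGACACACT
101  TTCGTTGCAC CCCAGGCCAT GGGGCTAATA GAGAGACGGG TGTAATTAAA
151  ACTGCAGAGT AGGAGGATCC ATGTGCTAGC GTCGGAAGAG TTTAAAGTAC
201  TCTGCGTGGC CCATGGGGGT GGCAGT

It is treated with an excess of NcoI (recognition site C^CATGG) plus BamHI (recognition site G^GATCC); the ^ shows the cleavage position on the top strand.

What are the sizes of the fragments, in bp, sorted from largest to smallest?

NcoI sites (CCATGG) start at positions 45, 117, 211.
NcoI cuts after the first base of each site, so after positions 45, 117, 211.
BamHI sites (GGATCC) start at positions 3, 165.
BamHI cuts after the first base of each site, so after positions 3, 165.
Combined cut positions: 3, 45, 117, 165, 211.
Linear molecule, 5 cuts → 6 fragments:
  1–3 → 3 bp
  4–45 → 42 bp
  46–117 → 72 bp
  118–165 → 48 bp
  166–211 → 46 bp
  212–226 → 15 bp
Sorted largest to smallest: 72, 48, 46, 42, 15, 3 bp.

72, 48, 46, 42, 15, 3 bp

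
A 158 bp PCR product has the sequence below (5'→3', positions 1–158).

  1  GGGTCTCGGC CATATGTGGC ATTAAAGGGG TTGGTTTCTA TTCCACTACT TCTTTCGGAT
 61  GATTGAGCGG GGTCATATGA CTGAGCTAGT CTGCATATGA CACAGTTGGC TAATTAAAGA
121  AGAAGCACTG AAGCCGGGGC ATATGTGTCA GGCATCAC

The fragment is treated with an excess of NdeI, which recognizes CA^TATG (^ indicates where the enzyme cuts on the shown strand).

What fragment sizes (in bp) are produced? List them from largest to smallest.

63, 46, 20, 17, 12 bp

NdeI sites (CATATG) start at positions 11, 74, 94, 140.
NdeI cuts after base 2 of each site, so after positions 12, 75, 95, 141.
Linear molecule, 4 cuts → 5 fragments:
  1–12 → 12 bp
  13–75 → 63 bp
  76–95 → 20 bp
  96–141 → 46 bp
  142–158 → 17 bp
Sorted largest to smallest: 63, 46, 20, 17, 12 bp.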